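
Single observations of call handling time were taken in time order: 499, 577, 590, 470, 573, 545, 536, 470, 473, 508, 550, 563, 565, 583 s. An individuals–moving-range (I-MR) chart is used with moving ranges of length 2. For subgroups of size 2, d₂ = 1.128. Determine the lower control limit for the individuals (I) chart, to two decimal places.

427.43

X̄ = (499 + 577 + 590 + 470 + 573 + 545 + 536 + 470 + 473 + 508 + 550 + 563 + 565 + 583) / 14 = 535.8571
Moving ranges: 78, 13, 120, 103, 28, 9, 66, 3, 35, 42, 13, 2, 18; M̄R̄ = 530.0000 / 13 = 40.7692
LCL = X̄ − 3·M̄R̄/d₂ = 535.8571 − 3 × 40.7692 / 1.128 = 427.4283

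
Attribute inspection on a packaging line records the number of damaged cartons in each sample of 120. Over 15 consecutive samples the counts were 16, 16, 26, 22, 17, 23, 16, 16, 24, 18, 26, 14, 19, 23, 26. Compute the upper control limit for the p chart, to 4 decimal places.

0.2701

p̄ = Σdᵢ / (k·n) = 302 / (15 × 120) = 0.16778
UCL = p̄ + 3·√(p̄(1−p̄)/n) = 0.16778 + 3 × √(0.16778×0.83222/120) = 0.16778 + 3 × 0.03411 = 0.27011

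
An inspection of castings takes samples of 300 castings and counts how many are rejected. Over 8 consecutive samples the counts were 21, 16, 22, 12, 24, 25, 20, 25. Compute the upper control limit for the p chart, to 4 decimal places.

p̄ = Σdᵢ / (k·n) = 165 / (8 × 300) = 0.06875
UCL = p̄ + 3·√(p̄(1−p̄)/n) = 0.06875 + 3 × √(0.06875×0.93125/300) = 0.06875 + 3 × 0.01461 = 0.11258

0.1126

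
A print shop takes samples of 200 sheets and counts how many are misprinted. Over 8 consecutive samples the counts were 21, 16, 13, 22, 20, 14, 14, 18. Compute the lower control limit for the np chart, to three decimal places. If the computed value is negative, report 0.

p̄ = Σdᵢ / (k·n) = 138 / (8 × 200) = 0.08625
LCL = np̄ − 3·√(np̄(1−p̄)) = 17.2500 − 3 × 3.9702 = 5.3395

5.340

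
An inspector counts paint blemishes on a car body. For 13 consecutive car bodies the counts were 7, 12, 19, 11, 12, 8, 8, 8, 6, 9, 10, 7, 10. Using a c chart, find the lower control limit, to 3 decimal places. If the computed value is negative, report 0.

c̄ = (7 + 12 + 19 + 11 + 12 + 8 + 8 + 8 + 6 + 9 + 10 + 7 + 10) / 13 = 127 / 13 = 9.7692
LCL = c̄ − 3√c̄ = 9.7692 − 3 × 3.1256 = 0.3925

0.393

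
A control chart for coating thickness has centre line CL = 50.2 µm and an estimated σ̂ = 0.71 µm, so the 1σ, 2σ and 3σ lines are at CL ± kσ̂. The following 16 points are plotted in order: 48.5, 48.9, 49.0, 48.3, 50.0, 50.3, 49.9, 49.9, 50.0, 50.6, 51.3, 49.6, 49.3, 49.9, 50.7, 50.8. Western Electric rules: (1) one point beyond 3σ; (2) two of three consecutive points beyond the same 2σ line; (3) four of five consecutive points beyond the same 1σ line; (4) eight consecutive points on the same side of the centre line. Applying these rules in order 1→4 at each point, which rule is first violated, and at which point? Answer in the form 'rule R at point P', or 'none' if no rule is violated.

rule 3 at point 4

Zone of each point (C = within 1σ̂, B = 1σ̂–2σ̂, A = 2σ̂–3σ̂, * = beyond 3σ̂; sign = side of CL): 1:-A, 2:-B, 3:-B, 4:-A, 5:-C, 6:+C, 7:-C, 8:-C, 9:-C, 10:+C, 11:+B, 12:-C, 13:-B, 14:-C, 15:+C, 16:+C
Rule 3 (four of five consecutive points beyond the same 1σ limit) is satisfied at point 4.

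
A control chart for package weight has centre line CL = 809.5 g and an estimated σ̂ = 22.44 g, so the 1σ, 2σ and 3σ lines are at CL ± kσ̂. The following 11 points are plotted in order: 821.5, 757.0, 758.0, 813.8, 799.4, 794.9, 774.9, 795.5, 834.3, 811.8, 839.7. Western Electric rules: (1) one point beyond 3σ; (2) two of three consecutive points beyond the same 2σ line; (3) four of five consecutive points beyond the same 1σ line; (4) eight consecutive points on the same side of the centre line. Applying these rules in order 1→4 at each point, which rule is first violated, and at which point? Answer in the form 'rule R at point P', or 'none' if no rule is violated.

Zone of each point (C = within 1σ̂, B = 1σ̂–2σ̂, A = 2σ̂–3σ̂, * = beyond 3σ̂; sign = side of CL): 1:+C, 2:-A, 3:-A, 4:+C, 5:-C, 6:-C, 7:-B, 8:-C, 9:+B, 10:+C, 11:+B
Rule 2 (two of three consecutive points beyond the same 2σ limit) is satisfied at point 3.

rule 2 at point 3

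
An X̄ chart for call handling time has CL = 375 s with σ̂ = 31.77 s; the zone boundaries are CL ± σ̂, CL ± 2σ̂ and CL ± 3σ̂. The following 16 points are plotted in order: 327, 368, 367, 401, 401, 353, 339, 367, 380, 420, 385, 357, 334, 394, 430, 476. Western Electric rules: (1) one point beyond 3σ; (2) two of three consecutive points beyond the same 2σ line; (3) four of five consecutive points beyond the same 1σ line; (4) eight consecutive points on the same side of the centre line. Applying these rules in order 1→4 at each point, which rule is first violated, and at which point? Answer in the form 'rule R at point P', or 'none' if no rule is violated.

rule 1 at point 16

Zone of each point (C = within 1σ̂, B = 1σ̂–2σ̂, A = 2σ̂–3σ̂, * = beyond 3σ̂; sign = side of CL): 1:-B, 2:-C, 3:-C, 4:+C, 5:+C, 6:-C, 7:-B, 8:-C, 9:+C, 10:+B, 11:+C, 12:-C, 13:-B, 14:+C, 15:+B, 16:+*
Rule 1 (one point beyond the 3σ limits) is satisfied at point 16.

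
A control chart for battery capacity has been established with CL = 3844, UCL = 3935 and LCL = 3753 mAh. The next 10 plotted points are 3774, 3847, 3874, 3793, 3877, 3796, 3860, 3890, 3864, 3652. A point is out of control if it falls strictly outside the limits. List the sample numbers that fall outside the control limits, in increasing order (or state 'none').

10

Compare each point to [3753, 3935]: sample 10 = 3652 < LCL.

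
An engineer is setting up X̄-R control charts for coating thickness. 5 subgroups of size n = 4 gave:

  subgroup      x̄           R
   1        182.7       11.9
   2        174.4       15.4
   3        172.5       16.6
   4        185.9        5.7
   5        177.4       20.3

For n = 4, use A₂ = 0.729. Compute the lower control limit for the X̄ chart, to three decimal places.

168.389

X̄̄ = (182.7 + 174.4 + 172.5 + 185.9 + 177.4) / 5 = 892.9000 / 5 = 178.5800
R̄ = (11.9 + 15.4 + 16.6 + 5.7 + 20.3) / 5 = 69.9000 / 5 = 13.9800
LCL = X̄̄ − A₂·R̄ = 178.5800 − 0.729 × 13.9800 = 168.3886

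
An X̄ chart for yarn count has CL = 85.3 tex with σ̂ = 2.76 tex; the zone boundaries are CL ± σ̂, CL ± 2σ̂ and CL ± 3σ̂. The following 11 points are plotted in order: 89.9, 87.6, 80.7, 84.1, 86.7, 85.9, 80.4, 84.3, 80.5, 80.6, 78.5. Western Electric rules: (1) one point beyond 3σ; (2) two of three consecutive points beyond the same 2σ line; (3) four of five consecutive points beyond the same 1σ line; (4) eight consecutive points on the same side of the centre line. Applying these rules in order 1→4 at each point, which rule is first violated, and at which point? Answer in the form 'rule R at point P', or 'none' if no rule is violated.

rule 3 at point 11

Zone of each point (C = within 1σ̂, B = 1σ̂–2σ̂, A = 2σ̂–3σ̂, * = beyond 3σ̂; sign = side of CL): 1:+B, 2:+C, 3:-B, 4:-C, 5:+C, 6:+C, 7:-B, 8:-C, 9:-B, 10:-B, 11:-A
Rule 3 (four of five consecutive points beyond the same 1σ limit) is satisfied at point 11.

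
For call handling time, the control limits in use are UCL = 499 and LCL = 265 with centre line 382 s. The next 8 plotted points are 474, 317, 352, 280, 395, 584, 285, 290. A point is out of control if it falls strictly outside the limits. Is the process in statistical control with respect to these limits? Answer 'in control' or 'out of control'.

out of control

Compare each point to [265, 499]: sample 6 = 584 > UCL.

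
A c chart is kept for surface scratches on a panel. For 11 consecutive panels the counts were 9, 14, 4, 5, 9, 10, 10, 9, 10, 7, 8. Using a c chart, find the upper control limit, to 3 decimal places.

17.453

c̄ = (9 + 14 + 4 + 5 + 9 + 10 + 10 + 9 + 10 + 7 + 8) / 11 = 95 / 11 = 8.6364
UCL = c̄ + 3√c̄ = 8.6364 + 3 × √8.6364 = 8.6364 + 3 × 2.9388 = 17.4527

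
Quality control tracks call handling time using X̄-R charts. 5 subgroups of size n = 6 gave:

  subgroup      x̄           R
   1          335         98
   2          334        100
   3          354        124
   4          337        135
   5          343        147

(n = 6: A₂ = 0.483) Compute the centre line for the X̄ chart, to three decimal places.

340.600

X̄̄ = (335 + 334 + 354 + 337 + 343) / 5 = 1703.0000 / 5 = 340.6000
CL = X̄̄ = 340.6000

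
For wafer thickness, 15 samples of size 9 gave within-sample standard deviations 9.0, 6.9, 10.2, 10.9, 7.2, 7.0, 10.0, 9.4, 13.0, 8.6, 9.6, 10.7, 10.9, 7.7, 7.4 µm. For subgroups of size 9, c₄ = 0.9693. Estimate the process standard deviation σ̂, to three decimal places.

s̄ = (9.0 + 6.9 + 10.2 + 10.9 + 7.2 + 7.0 + 10.0 + 9.4 + 13.0 + 8.6 + 9.6 + 10.7 + 10.9 + 7.7 + 7.4) / 15 = 9.2333
σ̂ = s̄ / c₄ = 9.2333 / 0.9693 = 9.5258

9.526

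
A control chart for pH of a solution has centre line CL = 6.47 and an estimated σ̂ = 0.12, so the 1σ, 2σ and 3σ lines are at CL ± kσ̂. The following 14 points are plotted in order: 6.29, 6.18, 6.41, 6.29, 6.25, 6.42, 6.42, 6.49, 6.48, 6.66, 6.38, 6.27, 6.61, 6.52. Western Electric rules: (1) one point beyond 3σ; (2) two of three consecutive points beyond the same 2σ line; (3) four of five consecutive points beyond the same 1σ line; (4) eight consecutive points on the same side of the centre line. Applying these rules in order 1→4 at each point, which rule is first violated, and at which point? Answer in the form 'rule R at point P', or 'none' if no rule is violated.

rule 3 at point 5

Zone of each point (C = within 1σ̂, B = 1σ̂–2σ̂, A = 2σ̂–3σ̂, * = beyond 3σ̂; sign = side of CL): 1:-B, 2:-A, 3:-C, 4:-B, 5:-B, 6:-C, 7:-C, 8:+C, 9:+C, 10:+B, 11:-C, 12:-B, 13:+B, 14:+C
Rule 3 (four of five consecutive points beyond the same 1σ limit) is satisfied at point 5.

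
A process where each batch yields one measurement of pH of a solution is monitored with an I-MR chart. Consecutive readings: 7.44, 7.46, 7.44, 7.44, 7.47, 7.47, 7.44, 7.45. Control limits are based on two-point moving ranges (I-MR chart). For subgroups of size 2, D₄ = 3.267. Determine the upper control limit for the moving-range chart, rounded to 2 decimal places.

0.05

Moving ranges: 0.02, 0.02, 0.00, 0.03, 0.00, 0.03, 0.01; M̄R̄ = 0.1100 / 7 = 0.0157
UCL_MR = D₄·M̄R̄ = 3.267 × 0.0157 = 0.0513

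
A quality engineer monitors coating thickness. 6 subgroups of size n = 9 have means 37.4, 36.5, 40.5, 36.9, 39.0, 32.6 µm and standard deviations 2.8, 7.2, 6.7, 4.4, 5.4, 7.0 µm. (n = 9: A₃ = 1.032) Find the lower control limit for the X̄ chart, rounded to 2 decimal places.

31.39

X̄̄ = (37.4 + 36.5 + 40.5 + 36.9 + 39.0 + 32.6) / 6 = 37.1500
s̄ = (2.8 + 7.2 + 6.7 + 4.4 + 5.4 + 7.0) / 6 = 5.5833
LCL = X̄̄ − A₃·s̄ = 37.1500 − 1.032 × 5.5833 = 31.3880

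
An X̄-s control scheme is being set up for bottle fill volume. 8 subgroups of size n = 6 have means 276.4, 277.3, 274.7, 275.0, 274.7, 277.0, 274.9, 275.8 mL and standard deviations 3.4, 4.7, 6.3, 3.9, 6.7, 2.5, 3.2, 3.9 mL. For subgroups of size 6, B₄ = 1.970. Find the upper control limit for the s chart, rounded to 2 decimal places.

s̄ = (3.4 + 4.7 + 6.3 + 3.9 + 6.7 + 2.5 + 3.2 + 3.9) / 8 = 4.3250
UCL_s = B₄·s̄ = 1.970 × 4.3250 = 8.5203

8.52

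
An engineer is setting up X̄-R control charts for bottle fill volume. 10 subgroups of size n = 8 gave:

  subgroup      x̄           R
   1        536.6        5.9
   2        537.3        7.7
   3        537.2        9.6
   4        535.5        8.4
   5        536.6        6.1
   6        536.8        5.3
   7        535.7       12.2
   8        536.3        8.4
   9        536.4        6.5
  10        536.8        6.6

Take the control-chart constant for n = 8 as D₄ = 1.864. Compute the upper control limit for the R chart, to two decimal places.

14.30

R̄ = (5.9 + 7.7 + 9.6 + 8.4 + 6.1 + 5.3 + 12.2 + 8.4 + 6.5 + 6.6) / 10 = 76.7000 / 10 = 7.6700
UCL_R = D₄·R̄ = 1.864 × 7.6700 = 14.2969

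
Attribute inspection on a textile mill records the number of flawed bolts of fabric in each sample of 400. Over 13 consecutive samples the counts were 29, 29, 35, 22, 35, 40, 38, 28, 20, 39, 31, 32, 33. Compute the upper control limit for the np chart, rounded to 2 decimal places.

47.80

p̄ = Σdᵢ / (k·n) = 411 / (13 × 400) = 0.07904
UCL = np̄ + 3·√(np̄(1−p̄)) = 31.6154 + 3 × √(31.6154×0.92096) = 31.6154 + 3 × 5.3960 = 47.8033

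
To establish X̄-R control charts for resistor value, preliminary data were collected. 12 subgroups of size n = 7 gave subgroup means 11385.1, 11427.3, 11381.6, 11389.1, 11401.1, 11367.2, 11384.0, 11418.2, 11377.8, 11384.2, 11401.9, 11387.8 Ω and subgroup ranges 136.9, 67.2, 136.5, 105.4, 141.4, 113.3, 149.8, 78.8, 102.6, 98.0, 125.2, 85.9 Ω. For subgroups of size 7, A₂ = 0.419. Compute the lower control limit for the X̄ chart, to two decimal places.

X̄̄ = (11385.1 + 11427.3 + 11381.6 + 11389.1 + 11401.1 + 11367.2 + 11384.0 + 11418.2 + 11377.8 + 11384.2 + 11401.9 + 11387.8) / 12 = 136705.3000 / 12 = 11392.1083
R̄ = (136.9 + 67.2 + 136.5 + 105.4 + 141.4 + 113.3 + 149.8 + 78.8 + 102.6 + 98.0 + 125.2 + 85.9) / 12 = 1341.0000 / 12 = 111.7500
LCL = X̄̄ − A₂·R̄ = 11392.1083 − 0.419 × 111.7500 = 11345.2851

11345.29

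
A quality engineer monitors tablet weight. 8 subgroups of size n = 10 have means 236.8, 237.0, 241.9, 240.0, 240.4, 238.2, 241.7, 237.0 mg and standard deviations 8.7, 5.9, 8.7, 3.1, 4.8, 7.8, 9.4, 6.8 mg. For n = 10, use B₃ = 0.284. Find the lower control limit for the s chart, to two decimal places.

1.96

s̄ = (8.7 + 5.9 + 8.7 + 3.1 + 4.8 + 7.8 + 9.4 + 6.8) / 8 = 6.9000
LCL_s = B₃·s̄ = 0.284 × 6.9000 = 1.9596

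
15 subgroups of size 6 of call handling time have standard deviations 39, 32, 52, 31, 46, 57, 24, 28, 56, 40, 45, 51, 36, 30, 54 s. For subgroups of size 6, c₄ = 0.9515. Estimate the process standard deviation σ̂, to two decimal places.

43.51

s̄ = (39 + 32 + 52 + 31 + 46 + 57 + 24 + 28 + 56 + 40 + 45 + 51 + 36 + 30 + 54) / 15 = 41.4000
σ̂ = s̄ / c₄ = 41.4000 / 0.9515 = 43.5102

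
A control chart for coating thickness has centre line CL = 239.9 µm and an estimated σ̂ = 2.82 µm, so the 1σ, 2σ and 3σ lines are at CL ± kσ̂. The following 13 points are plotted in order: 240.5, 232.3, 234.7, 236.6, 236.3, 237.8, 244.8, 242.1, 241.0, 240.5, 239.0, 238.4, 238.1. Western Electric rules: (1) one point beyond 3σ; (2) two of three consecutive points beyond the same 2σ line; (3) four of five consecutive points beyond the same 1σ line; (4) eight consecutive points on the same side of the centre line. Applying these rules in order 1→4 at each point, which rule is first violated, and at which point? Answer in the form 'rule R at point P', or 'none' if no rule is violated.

rule 3 at point 5

Zone of each point (C = within 1σ̂, B = 1σ̂–2σ̂, A = 2σ̂–3σ̂, * = beyond 3σ̂; sign = side of CL): 1:+C, 2:-A, 3:-B, 4:-B, 5:-B, 6:-C, 7:+B, 8:+C, 9:+C, 10:+C, 11:-C, 12:-C, 13:-C
Rule 3 (four of five consecutive points beyond the same 1σ limit) is satisfied at point 5.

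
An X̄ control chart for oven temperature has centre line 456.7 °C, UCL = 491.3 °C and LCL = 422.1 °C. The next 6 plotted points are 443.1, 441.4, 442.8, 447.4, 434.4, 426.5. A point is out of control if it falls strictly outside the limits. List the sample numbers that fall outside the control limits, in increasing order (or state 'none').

none

All 6 points lie within [422.1, 491.3].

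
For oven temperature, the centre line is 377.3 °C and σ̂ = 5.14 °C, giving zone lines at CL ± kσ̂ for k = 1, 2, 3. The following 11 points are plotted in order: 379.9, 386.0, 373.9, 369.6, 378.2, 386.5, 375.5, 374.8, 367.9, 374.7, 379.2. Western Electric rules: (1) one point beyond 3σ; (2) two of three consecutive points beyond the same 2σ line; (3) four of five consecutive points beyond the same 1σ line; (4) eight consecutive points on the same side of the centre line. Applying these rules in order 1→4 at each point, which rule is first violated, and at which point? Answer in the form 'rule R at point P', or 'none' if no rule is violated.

none

Zone of each point (C = within 1σ̂, B = 1σ̂–2σ̂, A = 2σ̂–3σ̂, * = beyond 3σ̂; sign = side of CL): 1:+C, 2:+B, 3:-C, 4:-B, 5:+C, 6:+B, 7:-C, 8:-C, 9:-B, 10:-C, 11:+C
No rule fires across all 11 points.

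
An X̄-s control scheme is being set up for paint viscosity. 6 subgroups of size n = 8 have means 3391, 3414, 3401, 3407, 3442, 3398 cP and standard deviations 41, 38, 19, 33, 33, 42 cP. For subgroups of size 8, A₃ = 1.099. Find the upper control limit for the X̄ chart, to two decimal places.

X̄̄ = (3391 + 3414 + 3401 + 3407 + 3442 + 3398) / 6 = 3408.8333
s̄ = (41 + 38 + 19 + 33 + 33 + 42) / 6 = 34.3333
UCL = X̄̄ + A₃·s̄ = 3408.8333 + 1.099 × 34.3333 = 3446.5657

3446.57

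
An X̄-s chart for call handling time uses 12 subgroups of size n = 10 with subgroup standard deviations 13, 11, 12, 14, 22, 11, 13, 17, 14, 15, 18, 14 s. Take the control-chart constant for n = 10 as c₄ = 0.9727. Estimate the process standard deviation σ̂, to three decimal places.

s̄ = (13 + 11 + 12 + 14 + 22 + 11 + 13 + 17 + 14 + 15 + 18 + 14) / 12 = 14.5000
σ̂ = s̄ / c₄ = 14.5000 / 0.9727 = 14.9070

14.907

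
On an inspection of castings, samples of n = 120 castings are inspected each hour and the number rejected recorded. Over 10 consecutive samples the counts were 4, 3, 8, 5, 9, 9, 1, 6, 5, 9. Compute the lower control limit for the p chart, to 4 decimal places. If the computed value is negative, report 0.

0.0000

p̄ = Σdᵢ / (k·n) = 59 / (10 × 120) = 0.04917
LCL = p̄ − 3·√(p̄(1−p̄)/n) = 0.04917 − 3 × 0.01974 = -0.01005 → 0 (negative, so LCL = 0)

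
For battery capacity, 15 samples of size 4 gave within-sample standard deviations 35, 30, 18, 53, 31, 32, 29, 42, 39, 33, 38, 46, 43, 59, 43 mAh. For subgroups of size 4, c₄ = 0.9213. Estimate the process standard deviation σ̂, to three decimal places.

41.318

s̄ = (35 + 30 + 18 + 53 + 31 + 32 + 29 + 42 + 39 + 33 + 38 + 46 + 43 + 59 + 43) / 15 = 38.0667
σ̂ = s̄ / c₄ = 38.0667 / 0.9213 = 41.3184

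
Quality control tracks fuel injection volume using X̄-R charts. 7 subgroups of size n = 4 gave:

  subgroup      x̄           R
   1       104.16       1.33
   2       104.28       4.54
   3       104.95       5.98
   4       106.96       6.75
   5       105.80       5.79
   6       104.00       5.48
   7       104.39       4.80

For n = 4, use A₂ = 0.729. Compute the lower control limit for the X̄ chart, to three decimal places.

101.324

X̄̄ = (104.16 + 104.28 + 104.95 + 106.96 + 105.80 + 104.00 + 104.39) / 7 = 734.5400 / 7 = 104.9343
R̄ = (1.33 + 4.54 + 5.98 + 6.75 + 5.79 + 5.48 + 4.80) / 7 = 34.6700 / 7 = 4.9529
LCL = X̄̄ − A₂·R̄ = 104.9343 − 0.729 × 4.9529 = 101.3237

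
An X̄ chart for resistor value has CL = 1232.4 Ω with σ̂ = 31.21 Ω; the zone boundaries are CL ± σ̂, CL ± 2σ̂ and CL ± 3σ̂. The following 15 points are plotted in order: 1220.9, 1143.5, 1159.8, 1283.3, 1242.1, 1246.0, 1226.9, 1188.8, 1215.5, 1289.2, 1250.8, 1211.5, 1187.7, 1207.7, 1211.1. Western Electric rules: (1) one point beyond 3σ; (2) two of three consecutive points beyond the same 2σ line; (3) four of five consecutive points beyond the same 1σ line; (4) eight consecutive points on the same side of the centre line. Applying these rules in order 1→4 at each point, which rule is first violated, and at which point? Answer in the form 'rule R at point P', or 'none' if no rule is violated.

Zone of each point (C = within 1σ̂, B = 1σ̂–2σ̂, A = 2σ̂–3σ̂, * = beyond 3σ̂; sign = side of CL): 1:-C, 2:-A, 3:-A, 4:+B, 5:+C, 6:+C, 7:-C, 8:-B, 9:-C, 10:+B, 11:+C, 12:-C, 13:-B, 14:-C, 15:-C
Rule 2 (two of three consecutive points beyond the same 2σ limit) is satisfied at point 3.

rule 2 at point 3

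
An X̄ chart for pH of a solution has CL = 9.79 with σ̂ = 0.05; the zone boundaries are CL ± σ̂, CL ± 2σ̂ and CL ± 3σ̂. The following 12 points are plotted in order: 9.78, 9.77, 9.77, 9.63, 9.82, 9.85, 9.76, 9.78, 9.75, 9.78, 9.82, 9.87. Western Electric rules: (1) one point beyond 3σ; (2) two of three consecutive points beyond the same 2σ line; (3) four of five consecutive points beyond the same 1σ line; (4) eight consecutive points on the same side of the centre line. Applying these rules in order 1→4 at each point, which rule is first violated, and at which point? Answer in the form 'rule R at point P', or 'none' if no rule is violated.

rule 1 at point 4

Zone of each point (C = within 1σ̂, B = 1σ̂–2σ̂, A = 2σ̂–3σ̂, * = beyond 3σ̂; sign = side of CL): 1:-C, 2:-C, 3:-C, 4:-*, 5:+C, 6:+B, 7:-C, 8:-C, 9:-C, 10:-C, 11:+C, 12:+B
Rule 1 (one point beyond the 3σ limits) is satisfied at point 4.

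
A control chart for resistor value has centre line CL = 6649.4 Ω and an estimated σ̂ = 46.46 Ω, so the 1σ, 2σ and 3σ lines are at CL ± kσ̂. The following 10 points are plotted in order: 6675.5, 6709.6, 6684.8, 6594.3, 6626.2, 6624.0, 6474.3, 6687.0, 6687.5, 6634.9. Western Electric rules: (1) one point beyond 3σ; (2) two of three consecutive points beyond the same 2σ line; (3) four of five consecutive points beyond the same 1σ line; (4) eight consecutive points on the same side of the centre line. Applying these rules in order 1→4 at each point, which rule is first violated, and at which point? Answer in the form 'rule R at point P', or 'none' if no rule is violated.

Zone of each point (C = within 1σ̂, B = 1σ̂–2σ̂, A = 2σ̂–3σ̂, * = beyond 3σ̂; sign = side of CL): 1:+C, 2:+B, 3:+C, 4:-B, 5:-C, 6:-C, 7:-*, 8:+C, 9:+C, 10:-C
Rule 1 (one point beyond the 3σ limits) is satisfied at point 7.

rule 1 at point 7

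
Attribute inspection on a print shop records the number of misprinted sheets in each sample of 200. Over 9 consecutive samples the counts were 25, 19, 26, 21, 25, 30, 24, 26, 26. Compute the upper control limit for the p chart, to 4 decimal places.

0.1931

p̄ = Σdᵢ / (k·n) = 222 / (9 × 200) = 0.12333
UCL = p̄ + 3·√(p̄(1−p̄)/n) = 0.12333 + 3 × √(0.12333×0.87667/200) = 0.12333 + 3 × 0.02325 = 0.19309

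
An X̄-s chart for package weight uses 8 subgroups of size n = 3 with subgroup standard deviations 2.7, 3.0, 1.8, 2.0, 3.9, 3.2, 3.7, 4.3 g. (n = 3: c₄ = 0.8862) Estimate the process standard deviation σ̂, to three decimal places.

s̄ = (2.7 + 3.0 + 1.8 + 2.0 + 3.9 + 3.2 + 3.7 + 4.3) / 8 = 3.0750
σ̂ = s̄ / c₄ = 3.0750 / 0.8862 = 3.4699

3.470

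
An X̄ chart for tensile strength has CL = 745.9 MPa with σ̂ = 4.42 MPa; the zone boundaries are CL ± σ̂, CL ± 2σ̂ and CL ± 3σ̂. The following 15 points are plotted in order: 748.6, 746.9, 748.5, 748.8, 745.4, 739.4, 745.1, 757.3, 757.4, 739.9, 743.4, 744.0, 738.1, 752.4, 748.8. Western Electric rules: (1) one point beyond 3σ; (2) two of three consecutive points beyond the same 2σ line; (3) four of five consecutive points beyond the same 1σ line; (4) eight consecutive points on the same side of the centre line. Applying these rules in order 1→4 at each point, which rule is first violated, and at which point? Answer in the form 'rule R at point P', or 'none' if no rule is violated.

rule 2 at point 9

Zone of each point (C = within 1σ̂, B = 1σ̂–2σ̂, A = 2σ̂–3σ̂, * = beyond 3σ̂; sign = side of CL): 1:+C, 2:+C, 3:+C, 4:+C, 5:-C, 6:-B, 7:-C, 8:+A, 9:+A, 10:-B, 11:-C, 12:-C, 13:-B, 14:+B, 15:+C
Rule 2 (two of three consecutive points beyond the same 2σ limit) is satisfied at point 9.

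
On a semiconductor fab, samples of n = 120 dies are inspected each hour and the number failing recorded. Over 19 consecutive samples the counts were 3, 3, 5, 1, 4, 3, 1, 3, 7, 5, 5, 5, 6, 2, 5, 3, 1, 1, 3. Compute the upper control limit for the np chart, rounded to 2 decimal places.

p̄ = Σdᵢ / (k·n) = 66 / (19 × 120) = 0.02895
UCL = np̄ + 3·√(np̄(1−p̄)) = 3.4737 + 3 × √(3.4737×0.97105) = 3.4737 + 3 × 1.8366 = 8.9835

8.98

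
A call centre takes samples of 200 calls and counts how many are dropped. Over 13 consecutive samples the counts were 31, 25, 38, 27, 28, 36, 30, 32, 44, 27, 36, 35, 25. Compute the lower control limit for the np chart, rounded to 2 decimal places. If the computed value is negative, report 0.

16.32

p̄ = Σdᵢ / (k·n) = 414 / (13 × 200) = 0.15923
LCL = np̄ − 3·√(np̄(1−p̄)) = 31.8462 − 3 × 5.1745 = 16.3227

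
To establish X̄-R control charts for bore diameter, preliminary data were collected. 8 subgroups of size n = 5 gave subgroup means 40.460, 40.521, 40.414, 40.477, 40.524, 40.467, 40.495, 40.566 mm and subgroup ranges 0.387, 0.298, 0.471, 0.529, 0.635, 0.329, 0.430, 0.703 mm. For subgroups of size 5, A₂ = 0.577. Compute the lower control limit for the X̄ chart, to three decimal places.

40.218

X̄̄ = (40.460 + 40.521 + 40.414 + 40.477 + 40.524 + 40.467 + 40.495 + 40.566) / 8 = 323.9240 / 8 = 40.4905
R̄ = (0.387 + 0.298 + 0.471 + 0.529 + 0.635 + 0.329 + 0.430 + 0.703) / 8 = 3.7820 / 8 = 0.4728
LCL = X̄̄ − A₂·R̄ = 40.4905 − 0.577 × 0.4728 = 40.2177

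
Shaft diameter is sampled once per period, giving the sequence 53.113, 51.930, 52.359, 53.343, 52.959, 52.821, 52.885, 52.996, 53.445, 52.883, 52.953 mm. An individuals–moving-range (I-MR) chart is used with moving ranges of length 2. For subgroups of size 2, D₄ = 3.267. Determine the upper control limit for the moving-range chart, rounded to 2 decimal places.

1.43

Moving ranges: 1.183, 0.429, 0.984, 0.384, 0.138, 0.064, 0.111, 0.449, 0.562, 0.070; M̄R̄ = 4.3740 / 10 = 0.4374
UCL_MR = D₄·M̄R̄ = 3.267 × 0.4374 = 1.4290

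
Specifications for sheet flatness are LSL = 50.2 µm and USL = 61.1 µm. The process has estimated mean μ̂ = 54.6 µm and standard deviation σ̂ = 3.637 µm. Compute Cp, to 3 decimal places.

Cp = (USL − LSL) / (6σ̂) = (61.1 − 50.2) / (6 × 3.637) = 10.9000 / 21.8220 = 0.4995

0.499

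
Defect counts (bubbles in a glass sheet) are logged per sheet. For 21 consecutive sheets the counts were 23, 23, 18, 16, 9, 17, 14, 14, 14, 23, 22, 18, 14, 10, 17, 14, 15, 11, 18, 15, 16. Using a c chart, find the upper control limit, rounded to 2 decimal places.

28.33

c̄ = (23 + 23 + 18 + 16 + 9 + 17 + 14 + 14 + 14 + 23 + 22 + 18 + 14 + 10 + 17 + 14 + 15 + 11 + 18 + 15 + 16) / 21 = 341 / 21 = 16.2381
UCL = c̄ + 3√c̄ = 16.2381 + 3 × √16.2381 = 16.2381 + 3 × 4.0297 = 28.3271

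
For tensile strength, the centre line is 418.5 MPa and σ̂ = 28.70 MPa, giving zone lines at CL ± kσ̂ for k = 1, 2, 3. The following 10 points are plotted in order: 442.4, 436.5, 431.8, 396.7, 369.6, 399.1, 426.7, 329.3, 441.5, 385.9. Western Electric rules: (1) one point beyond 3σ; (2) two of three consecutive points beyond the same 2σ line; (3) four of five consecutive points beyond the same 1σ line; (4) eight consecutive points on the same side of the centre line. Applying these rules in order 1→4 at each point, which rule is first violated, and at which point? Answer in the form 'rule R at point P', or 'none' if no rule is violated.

rule 1 at point 8

Zone of each point (C = within 1σ̂, B = 1σ̂–2σ̂, A = 2σ̂–3σ̂, * = beyond 3σ̂; sign = side of CL): 1:+C, 2:+C, 3:+C, 4:-C, 5:-B, 6:-C, 7:+C, 8:-*, 9:+C, 10:-B
Rule 1 (one point beyond the 3σ limits) is satisfied at point 8.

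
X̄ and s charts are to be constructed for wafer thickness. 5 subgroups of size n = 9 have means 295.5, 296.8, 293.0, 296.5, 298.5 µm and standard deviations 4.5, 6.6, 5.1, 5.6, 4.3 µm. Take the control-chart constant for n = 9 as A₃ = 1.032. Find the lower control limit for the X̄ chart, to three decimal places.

290.673

X̄̄ = (295.5 + 296.8 + 293.0 + 296.5 + 298.5) / 5 = 296.0600
s̄ = (4.5 + 6.6 + 5.1 + 5.6 + 4.3) / 5 = 5.2200
LCL = X̄̄ − A₃·s̄ = 296.0600 − 1.032 × 5.2200 = 290.6730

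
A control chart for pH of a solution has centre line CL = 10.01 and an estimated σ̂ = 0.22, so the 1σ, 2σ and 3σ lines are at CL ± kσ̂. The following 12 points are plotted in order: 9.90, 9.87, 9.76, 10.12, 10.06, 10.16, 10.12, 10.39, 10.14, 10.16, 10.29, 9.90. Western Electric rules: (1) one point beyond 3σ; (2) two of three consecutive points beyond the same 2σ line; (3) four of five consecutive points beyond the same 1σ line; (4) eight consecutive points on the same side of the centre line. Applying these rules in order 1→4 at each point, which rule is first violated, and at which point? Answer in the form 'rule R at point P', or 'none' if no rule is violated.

rule 4 at point 11

Zone of each point (C = within 1σ̂, B = 1σ̂–2σ̂, A = 2σ̂–3σ̂, * = beyond 3σ̂; sign = side of CL): 1:-C, 2:-C, 3:-B, 4:+C, 5:+C, 6:+C, 7:+C, 8:+B, 9:+C, 10:+C, 11:+B, 12:-C
Rule 4 (eight consecutive points on the same side of the centre line) is satisfied at point 11.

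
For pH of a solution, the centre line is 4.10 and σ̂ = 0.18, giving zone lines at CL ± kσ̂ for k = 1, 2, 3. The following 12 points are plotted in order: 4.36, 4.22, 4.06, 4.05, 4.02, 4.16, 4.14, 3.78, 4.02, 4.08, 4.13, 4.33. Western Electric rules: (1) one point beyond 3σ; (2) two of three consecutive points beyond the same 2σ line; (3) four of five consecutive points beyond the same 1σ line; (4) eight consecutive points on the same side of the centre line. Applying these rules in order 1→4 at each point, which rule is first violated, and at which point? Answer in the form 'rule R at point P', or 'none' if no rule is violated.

Zone of each point (C = within 1σ̂, B = 1σ̂–2σ̂, A = 2σ̂–3σ̂, * = beyond 3σ̂; sign = side of CL): 1:+B, 2:+C, 3:-C, 4:-C, 5:-C, 6:+C, 7:+C, 8:-B, 9:-C, 10:-C, 11:+C, 12:+B
No rule fires across all 12 points.

none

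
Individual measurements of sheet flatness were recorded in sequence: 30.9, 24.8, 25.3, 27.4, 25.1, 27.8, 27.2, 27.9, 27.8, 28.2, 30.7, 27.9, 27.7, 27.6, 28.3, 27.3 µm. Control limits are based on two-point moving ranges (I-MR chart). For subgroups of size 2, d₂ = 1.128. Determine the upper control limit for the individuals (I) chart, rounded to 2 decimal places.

31.66

X̄ = (30.9 + 24.8 + 25.3 + 27.4 + 25.1 + 27.8 + 27.2 + 27.9 + 27.8 + 28.2 + 30.7 + 27.9 + 27.7 + 27.6 + 28.3 + 27.3) / 16 = 27.6187
Moving ranges: 6.1, 0.5, 2.1, 2.3, 2.7, 0.6, 0.7, 0.1, 0.4, 2.5, 2.8, 0.2, 0.1, 0.7, 1.0; M̄R̄ = 22.8000 / 15 = 1.5200
UCL = X̄ + 3·M̄R̄/d₂ = 27.6187 + 3 × 1.5200 / 1.128 = 31.6613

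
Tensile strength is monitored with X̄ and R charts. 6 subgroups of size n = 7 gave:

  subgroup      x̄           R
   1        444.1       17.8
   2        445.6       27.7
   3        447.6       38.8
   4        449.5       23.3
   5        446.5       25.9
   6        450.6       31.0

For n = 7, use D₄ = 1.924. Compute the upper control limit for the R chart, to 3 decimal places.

52.750

R̄ = (17.8 + 27.7 + 38.8 + 23.3 + 25.9 + 31.0) / 6 = 164.5000 / 6 = 27.4167
UCL_R = D₄·R̄ = 1.924 × 27.4167 = 52.7497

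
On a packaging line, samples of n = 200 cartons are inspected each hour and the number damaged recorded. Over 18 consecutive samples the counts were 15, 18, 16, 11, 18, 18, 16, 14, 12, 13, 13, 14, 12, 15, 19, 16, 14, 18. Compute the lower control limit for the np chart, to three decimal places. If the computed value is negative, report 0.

3.898

p̄ = Σdᵢ / (k·n) = 272 / (18 × 200) = 0.07556
LCL = np̄ − 3·√(np̄(1−p̄)) = 15.1111 − 3 × 3.7376 = 3.8984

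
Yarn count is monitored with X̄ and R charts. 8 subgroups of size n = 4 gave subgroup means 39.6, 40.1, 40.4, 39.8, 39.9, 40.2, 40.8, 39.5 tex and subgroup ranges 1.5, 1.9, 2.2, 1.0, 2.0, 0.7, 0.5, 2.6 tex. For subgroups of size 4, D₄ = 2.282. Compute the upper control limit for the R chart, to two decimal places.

3.54

R̄ = (1.5 + 1.9 + 2.2 + 1.0 + 2.0 + 0.7 + 0.5 + 2.6) / 8 = 12.4000 / 8 = 1.5500
UCL_R = D₄·R̄ = 2.282 × 1.5500 = 3.5371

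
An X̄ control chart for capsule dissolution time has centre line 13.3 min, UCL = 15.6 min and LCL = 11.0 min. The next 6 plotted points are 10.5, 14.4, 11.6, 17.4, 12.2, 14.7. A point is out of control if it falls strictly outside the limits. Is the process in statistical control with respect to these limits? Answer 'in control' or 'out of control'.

out of control

Compare each point to [11.0, 15.6]: sample 1 = 10.5 < LCL; sample 4 = 17.4 > UCL.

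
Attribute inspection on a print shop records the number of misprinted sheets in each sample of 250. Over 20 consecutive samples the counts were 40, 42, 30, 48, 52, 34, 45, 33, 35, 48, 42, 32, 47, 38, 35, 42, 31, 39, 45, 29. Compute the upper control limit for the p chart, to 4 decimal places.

0.2265

p̄ = Σdᵢ / (k·n) = 787 / (20 × 250) = 0.15740
UCL = p̄ + 3·√(p̄(1−p̄)/n) = 0.15740 + 3 × √(0.15740×0.84260/250) = 0.15740 + 3 × 0.02303 = 0.22650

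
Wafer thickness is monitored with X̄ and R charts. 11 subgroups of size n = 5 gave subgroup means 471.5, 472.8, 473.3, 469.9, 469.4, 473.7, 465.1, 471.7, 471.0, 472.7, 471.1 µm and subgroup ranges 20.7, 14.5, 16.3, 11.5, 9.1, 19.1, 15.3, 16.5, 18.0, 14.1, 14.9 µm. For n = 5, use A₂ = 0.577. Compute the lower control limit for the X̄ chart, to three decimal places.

X̄̄ = (471.5 + 472.8 + 473.3 + 469.9 + 469.4 + 473.7 + 465.1 + 471.7 + 471.0 + 472.7 + 471.1) / 11 = 5182.2000 / 11 = 471.1091
R̄ = (20.7 + 14.5 + 16.3 + 11.5 + 9.1 + 19.1 + 15.3 + 16.5 + 18.0 + 14.1 + 14.9) / 11 = 170.0000 / 11 = 15.4545
LCL = X̄̄ − A₂·R̄ = 471.1091 − 0.577 × 15.4545 = 462.1918

462.192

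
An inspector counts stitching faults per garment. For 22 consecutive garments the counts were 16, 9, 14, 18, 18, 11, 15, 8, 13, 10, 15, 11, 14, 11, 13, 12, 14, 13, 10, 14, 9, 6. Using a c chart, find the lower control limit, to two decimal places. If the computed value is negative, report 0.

c̄ = (16 + 9 + 14 + 18 + 18 + 11 + 15 + 8 + 13 + 10 + 15 + 11 + 14 + 11 + 13 + 12 + 14 + 13 + 10 + 14 + 9 + 6) / 22 = 274 / 22 = 12.4545
LCL = c̄ − 3√c̄ = 12.4545 − 3 × 3.5291 = 1.8672

1.87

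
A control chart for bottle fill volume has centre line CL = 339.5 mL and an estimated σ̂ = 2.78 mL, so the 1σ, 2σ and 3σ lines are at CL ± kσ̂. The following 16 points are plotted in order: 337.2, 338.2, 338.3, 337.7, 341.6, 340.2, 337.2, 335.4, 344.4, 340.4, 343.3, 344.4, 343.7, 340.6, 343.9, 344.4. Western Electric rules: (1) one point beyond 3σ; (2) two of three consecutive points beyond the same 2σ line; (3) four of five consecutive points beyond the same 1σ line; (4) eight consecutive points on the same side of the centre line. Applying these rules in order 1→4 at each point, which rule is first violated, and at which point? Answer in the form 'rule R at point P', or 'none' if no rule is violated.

rule 3 at point 13

Zone of each point (C = within 1σ̂, B = 1σ̂–2σ̂, A = 2σ̂–3σ̂, * = beyond 3σ̂; sign = side of CL): 1:-C, 2:-C, 3:-C, 4:-C, 5:+C, 6:+C, 7:-C, 8:-B, 9:+B, 10:+C, 11:+B, 12:+B, 13:+B, 14:+C, 15:+B, 16:+B
Rule 3 (four of five consecutive points beyond the same 1σ limit) is satisfied at point 13.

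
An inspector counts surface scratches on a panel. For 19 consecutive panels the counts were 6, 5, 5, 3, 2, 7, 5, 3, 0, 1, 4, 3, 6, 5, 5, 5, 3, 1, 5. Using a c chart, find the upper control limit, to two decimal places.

c̄ = (6 + 5 + 5 + 3 + 2 + 7 + 5 + 3 + 0 + 1 + 4 + 3 + 6 + 5 + 5 + 5 + 3 + 1 + 5) / 19 = 74 / 19 = 3.8947
UCL = c̄ + 3√c̄ = 3.8947 + 3 × √3.8947 = 3.8947 + 3 × 1.9735 = 9.8153

9.82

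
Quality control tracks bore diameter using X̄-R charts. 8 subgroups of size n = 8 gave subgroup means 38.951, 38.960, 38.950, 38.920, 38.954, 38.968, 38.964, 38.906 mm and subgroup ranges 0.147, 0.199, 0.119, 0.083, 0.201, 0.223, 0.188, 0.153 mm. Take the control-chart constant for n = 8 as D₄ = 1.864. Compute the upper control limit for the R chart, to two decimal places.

0.31

R̄ = (0.147 + 0.199 + 0.119 + 0.083 + 0.201 + 0.223 + 0.188 + 0.153) / 8 = 1.3130 / 8 = 0.1641
UCL_R = D₄·R̄ = 1.864 × 0.1641 = 0.3059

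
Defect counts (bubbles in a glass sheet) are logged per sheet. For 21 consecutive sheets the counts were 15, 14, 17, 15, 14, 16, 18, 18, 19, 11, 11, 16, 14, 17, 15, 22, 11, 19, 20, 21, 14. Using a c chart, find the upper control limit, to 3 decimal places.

28.065

c̄ = (15 + 14 + 17 + 15 + 14 + 16 + 18 + 18 + 19 + 11 + 11 + 16 + 14 + 17 + 15 + 22 + 11 + 19 + 20 + 21 + 14) / 21 = 337 / 21 = 16.0476
UCL = c̄ + 3√c̄ = 16.0476 + 3 × √16.0476 = 16.0476 + 3 × 4.0059 = 28.0655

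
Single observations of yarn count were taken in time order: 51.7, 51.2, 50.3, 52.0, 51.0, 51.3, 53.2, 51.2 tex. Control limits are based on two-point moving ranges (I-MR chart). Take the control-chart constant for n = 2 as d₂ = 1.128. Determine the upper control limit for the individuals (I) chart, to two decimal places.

54.64

X̄ = (51.7 + 51.2 + 50.3 + 52.0 + 51.0 + 51.3 + 53.2 + 51.2) / 8 = 51.4875
Moving ranges: 0.5, 0.9, 1.7, 1.0, 0.3, 1.9, 2.0; M̄R̄ = 8.3000 / 7 = 1.1857
UCL = X̄ + 3·M̄R̄/d₂ = 51.4875 + 3 × 1.1857 / 1.128 = 54.6410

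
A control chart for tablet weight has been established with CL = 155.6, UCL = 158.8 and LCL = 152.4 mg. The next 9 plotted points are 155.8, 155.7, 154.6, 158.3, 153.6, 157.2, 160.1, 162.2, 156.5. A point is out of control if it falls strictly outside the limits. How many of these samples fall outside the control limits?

2

Compare each point to [152.4, 158.8]: sample 7 = 160.1 > UCL; sample 8 = 162.2 > UCL.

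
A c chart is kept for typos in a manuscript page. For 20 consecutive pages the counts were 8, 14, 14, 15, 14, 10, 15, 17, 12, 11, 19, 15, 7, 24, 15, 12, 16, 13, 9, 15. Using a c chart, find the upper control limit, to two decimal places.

c̄ = (8 + 14 + 14 + 15 + 14 + 10 + 15 + 17 + 12 + 11 + 19 + 15 + 7 + 24 + 15 + 12 + 16 + 13 + 9 + 15) / 20 = 275 / 20 = 13.7500
UCL = c̄ + 3√c̄ = 13.7500 + 3 × √13.7500 = 13.7500 + 3 × 3.7081 = 24.8743

24.87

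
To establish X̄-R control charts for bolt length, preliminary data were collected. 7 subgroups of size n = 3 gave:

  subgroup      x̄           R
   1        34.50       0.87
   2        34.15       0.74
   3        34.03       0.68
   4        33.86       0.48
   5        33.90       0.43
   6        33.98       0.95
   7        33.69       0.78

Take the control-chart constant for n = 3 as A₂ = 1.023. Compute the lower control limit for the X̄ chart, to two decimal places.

X̄̄ = (34.50 + 34.15 + 34.03 + 33.86 + 33.90 + 33.98 + 33.69) / 7 = 238.1100 / 7 = 34.0157
R̄ = (0.87 + 0.74 + 0.68 + 0.48 + 0.43 + 0.95 + 0.78) / 7 = 4.9300 / 7 = 0.7043
LCL = X̄̄ − A₂·R̄ = 34.0157 − 1.023 × 0.7043 = 33.2952

33.30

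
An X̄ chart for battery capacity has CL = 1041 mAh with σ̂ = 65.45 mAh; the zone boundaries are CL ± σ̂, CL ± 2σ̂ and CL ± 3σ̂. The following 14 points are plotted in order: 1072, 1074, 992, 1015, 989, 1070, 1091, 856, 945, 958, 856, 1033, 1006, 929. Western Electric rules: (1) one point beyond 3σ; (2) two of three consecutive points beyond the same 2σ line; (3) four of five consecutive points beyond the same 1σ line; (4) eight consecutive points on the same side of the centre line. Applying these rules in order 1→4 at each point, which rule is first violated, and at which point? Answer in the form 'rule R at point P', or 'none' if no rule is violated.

Zone of each point (C = within 1σ̂, B = 1σ̂–2σ̂, A = 2σ̂–3σ̂, * = beyond 3σ̂; sign = side of CL): 1:+C, 2:+C, 3:-C, 4:-C, 5:-C, 6:+C, 7:+C, 8:-A, 9:-B, 10:-B, 11:-A, 12:-C, 13:-C, 14:-B
Rule 3 (four of five consecutive points beyond the same 1σ limit) is satisfied at point 11.

rule 3 at point 11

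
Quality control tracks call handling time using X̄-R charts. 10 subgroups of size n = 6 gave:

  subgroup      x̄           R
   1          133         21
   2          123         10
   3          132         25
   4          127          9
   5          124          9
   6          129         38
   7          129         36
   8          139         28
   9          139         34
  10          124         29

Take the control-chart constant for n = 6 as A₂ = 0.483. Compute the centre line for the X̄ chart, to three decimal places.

129.900

X̄̄ = (133 + 123 + 132 + 127 + 124 + 129 + 129 + 139 + 139 + 124) / 10 = 1299.0000 / 10 = 129.9000
CL = X̄̄ = 129.9000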